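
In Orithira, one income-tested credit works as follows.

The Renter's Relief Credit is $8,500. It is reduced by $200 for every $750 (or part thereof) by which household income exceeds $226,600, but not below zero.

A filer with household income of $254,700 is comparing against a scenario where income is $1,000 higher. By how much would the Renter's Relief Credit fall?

$200

At $254,700 — income exceeds $226,600 by $28,100, which is 38 full-or-partial $750 increments; reduction = 38 × $200 = $7,600, leaving $900.
At $255,700 — income exceeds $226,600 by $29,100, which is 39 full-or-partial $750 increments; reduction = 39 × $200 = $7,800, leaving $700.
Lost: $900 − $700 = $200.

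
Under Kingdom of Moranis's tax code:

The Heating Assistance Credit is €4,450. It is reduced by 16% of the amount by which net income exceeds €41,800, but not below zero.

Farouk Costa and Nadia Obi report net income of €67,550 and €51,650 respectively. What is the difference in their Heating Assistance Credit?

Farouk (€67,550): Heating Assistance Credit: 16% of the €25,750 excess over €41,800 is €4,120; credit = €4,450 − €4,120 = €330.
Nadia (€51,650): Heating Assistance Credit: 16% of the €9,850 excess over €41,800 is €1,576; credit = €4,450 − €1,576 = €2,874.
Difference: |€330 − €2,874| = €2,544.

€2,544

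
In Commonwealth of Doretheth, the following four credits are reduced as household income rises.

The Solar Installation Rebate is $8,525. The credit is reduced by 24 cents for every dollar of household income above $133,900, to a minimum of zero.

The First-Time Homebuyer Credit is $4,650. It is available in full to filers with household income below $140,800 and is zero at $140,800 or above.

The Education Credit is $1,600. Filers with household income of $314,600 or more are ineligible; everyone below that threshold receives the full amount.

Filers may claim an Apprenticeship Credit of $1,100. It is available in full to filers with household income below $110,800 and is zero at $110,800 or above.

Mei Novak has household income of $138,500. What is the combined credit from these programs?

Solar Installation Rebate: 24% of the $4,600 excess over $133,900 is $1,104; credit = $8,525 − $1,104 = $7,421.
First-Time Homebuyer Credit: $138,500 is below the $140,800 cutoff, so the full $4,650 applies.
Education Credit: $138,500 is below the $314,600 cutoff, so the full $1,600 applies.
Apprenticeship Credit: $138,500 meets or exceeds the $110,800 cutoff, so the credit is $0.
Total: $7,421 + $4,650 + $1,600 + $0 = $13,671.

$13,671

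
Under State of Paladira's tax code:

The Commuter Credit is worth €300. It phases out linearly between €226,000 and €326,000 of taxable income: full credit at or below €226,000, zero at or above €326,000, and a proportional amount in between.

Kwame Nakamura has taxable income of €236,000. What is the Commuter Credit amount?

Commuter Credit: €236,000 is €10,000 into a €100,000 phase-out range, leaving 90,000/100,000 of the credit: €300 × 90,000/100,000 = €270.

€270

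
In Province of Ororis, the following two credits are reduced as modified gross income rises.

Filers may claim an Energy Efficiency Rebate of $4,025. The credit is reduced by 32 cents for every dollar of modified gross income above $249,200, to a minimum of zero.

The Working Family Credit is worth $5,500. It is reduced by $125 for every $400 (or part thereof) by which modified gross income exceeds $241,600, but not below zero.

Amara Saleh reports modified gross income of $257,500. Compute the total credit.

Energy Efficiency Rebate: 32% of the $8,300 excess over $249,200 is $2,656; credit = $4,025 − $2,656 = $1,369.
Working Family Credit: income exceeds $241,600 by $15,900, which is 40 full-or-partial $400 increments; reduction = 40 × $125 = $5,000, leaving $500.
Total: $1,369 + $500 = $1,869.

$1,869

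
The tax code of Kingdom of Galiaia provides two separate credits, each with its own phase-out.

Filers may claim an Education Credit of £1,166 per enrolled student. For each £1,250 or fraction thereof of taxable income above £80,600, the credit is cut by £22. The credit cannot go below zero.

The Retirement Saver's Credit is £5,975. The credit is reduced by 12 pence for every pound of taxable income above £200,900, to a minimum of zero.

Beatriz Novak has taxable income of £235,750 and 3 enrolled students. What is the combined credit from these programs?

£2,541

Education Credit: base = 3 × £1,166 = £3,498. income exceeds £80,600 by £155,150, which is 125 full-or-partial £1,250 increments; reduction = 125 × £22 = £2,750, leaving £748.
Retirement Saver's Credit: 12% of the £34,850 excess over £200,900 is £4,182; credit = £5,975 − £4,182 = £1,793.
Total: £748 + £1,793 = £2,541.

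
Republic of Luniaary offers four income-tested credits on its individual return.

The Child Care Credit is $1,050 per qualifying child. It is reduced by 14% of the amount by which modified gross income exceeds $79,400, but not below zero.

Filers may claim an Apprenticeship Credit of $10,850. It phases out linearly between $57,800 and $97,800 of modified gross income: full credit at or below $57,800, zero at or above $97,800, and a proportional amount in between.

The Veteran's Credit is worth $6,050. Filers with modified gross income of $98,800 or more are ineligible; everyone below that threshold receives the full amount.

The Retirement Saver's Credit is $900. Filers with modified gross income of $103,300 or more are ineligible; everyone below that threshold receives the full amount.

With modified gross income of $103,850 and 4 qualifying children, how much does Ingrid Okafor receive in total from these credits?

$777

Child Care Credit: base = 4 × $1,050 = $4,200. 14% of the $24,450 excess over $79,400 is $3,423; credit = $4,200 − $3,423 = $777.
Apprenticeship Credit: $103,850 is at or above $97,800, so the credit is $0.
Veteran's Credit: $103,850 meets or exceeds the $98,800 cutoff, so the credit is $0.
Retirement Saver's Credit: $103,850 meets or exceeds the $103,300 cutoff, so the credit is $0.
Total: $777 + $0 + $0 + $0 = $777.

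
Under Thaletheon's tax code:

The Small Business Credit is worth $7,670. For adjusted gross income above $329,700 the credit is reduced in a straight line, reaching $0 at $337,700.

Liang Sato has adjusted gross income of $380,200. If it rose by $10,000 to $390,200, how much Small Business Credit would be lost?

$0

At $380,200 — $380,200 is at or above $337,700, so the credit is $0.
At $390,200 — $390,200 is at or above $337,700, so the credit is $0.
Lost: $0 − $0 = $0.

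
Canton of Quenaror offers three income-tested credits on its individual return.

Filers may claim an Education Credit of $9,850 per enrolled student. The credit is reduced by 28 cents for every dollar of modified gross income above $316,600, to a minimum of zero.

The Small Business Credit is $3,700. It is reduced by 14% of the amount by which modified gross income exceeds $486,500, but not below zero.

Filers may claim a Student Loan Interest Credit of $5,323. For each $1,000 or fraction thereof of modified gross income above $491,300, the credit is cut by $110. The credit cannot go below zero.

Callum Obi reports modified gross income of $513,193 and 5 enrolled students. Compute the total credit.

$2,903

Education Credit: base = 5 × $9,850 = $49,250. 28% of the $196,593 excess over $316,600 is $55,046.04 ≥ base, so the credit is $0.
Small Business Credit: 14% of the $26,693 excess over $486,500 is $3,737.02 ≥ base, so the credit is $0.
Student Loan Interest Credit: income exceeds $491,300 by $21,893, which is 22 full-or-partial $1,000 increments; reduction = 22 × $110 = $2,420, leaving $2,903.
Total: $0 + $0 + $2,903 = $2,903.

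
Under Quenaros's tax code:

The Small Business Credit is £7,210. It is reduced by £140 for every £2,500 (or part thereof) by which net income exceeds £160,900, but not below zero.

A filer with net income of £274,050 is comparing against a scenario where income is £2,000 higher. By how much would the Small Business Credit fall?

At £274,050 — income exceeds £160,900 by £113,150, which is 46 full-or-partial £2,500 increments; reduction = 46 × £140 = £6,440, leaving £770.
At £276,050 — income exceeds £160,900 by £115,150, which is 47 full-or-partial £2,500 increments; reduction = 47 × £140 = £6,580, leaving £630.
Lost: £770 − £630 = £140.

£140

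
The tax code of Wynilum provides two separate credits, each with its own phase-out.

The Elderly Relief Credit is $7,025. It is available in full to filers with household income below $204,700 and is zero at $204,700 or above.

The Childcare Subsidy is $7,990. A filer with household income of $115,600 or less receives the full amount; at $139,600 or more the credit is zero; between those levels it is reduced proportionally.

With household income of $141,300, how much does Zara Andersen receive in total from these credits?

$7,025

Elderly Relief Credit: $141,300 is below the $204,700 cutoff, so the full $7,025 applies.
Childcare Subsidy: $141,300 is at or above $139,600, so the credit is $0.
Total: $7,025 + $0 = $7,025.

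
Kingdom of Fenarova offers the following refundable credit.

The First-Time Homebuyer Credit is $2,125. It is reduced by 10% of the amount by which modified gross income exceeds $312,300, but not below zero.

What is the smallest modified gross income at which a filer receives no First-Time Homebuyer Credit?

$333,550

The credit falls by 10% of each dollar above $312,300, so it reaches zero when the excess is $2,125 / 10% = $21,250: income = $312,300 + $21,250 = $333,550.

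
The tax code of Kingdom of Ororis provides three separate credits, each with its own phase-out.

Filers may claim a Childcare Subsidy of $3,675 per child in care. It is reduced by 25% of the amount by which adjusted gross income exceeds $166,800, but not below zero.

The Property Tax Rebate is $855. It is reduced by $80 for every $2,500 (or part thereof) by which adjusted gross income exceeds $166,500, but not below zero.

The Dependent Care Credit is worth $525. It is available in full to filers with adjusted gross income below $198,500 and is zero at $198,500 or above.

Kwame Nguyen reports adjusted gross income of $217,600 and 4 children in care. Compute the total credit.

$2,000

Childcare Subsidy: base = 4 × $3,675 = $14,700. 25% of the $50,800 excess over $166,800 is $12,700; credit = $14,700 − $12,700 = $2,000.
Property Tax Rebate: income exceeds $166,500 by $51,100 → 21 increments × $80 = $1,680 ≥ base, so the credit is $0.
Dependent Care Credit: $217,600 meets or exceeds the $198,500 cutoff, so the credit is $0.
Total: $2,000 + $0 + $0 = $2,000.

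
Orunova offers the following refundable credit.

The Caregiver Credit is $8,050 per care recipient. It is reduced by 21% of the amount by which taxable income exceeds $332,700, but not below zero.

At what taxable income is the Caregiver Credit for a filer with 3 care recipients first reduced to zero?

$447,700

Full credit = 3 × $8,050 = $24,150.
The credit falls by 21% of each dollar above $332,700, so it reaches zero when the excess is $24,150 / 21% = $115,000: income = $332,700 + $115,000 = $447,700.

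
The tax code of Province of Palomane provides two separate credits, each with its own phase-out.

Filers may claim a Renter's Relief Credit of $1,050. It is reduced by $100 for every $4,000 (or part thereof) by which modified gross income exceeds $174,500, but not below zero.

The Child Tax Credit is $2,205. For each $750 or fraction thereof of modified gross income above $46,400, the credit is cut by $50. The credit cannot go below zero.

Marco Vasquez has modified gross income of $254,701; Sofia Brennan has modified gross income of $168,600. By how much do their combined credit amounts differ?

Marco ($254,701): Renter's Relief Credit: income exceeds $174,500 by $80,201 → 21 increments × $100 = $2,100 ≥ base, so the credit is $0. Child Tax Credit: income exceeds $46,400 by $208,301 → 278 increments × $50 = $13,900 ≥ base, so the credit is $0. total $0 + $0 = $0
Sofia ($168,600): Renter's Relief Credit: $168,600 is at or below the $174,500 threshold, so the full $1,050 applies. Child Tax Credit: income exceeds $46,400 by $122,200 → 163 increments × $50 = $8,150 ≥ base, so the credit is $0. total $1,050 + $0 = $1,050
Difference: |$0 − $1,050| = $1,050.

$1,050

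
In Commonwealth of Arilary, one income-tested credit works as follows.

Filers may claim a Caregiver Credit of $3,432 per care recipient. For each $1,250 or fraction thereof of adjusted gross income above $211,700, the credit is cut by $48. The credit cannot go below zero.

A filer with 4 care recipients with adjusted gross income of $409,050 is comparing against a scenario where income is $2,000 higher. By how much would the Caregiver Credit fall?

At $409,050 — base = 4 × $3,432 = $13,728. income exceeds $211,700 by $197,350, which is 158 full-or-partial $1,250 increments; reduction = 158 × $48 = $7,584, leaving $6,144.
At $411,050 — base = 4 × $3,432 = $13,728. income exceeds $211,700 by $199,350, which is 160 full-or-partial $1,250 increments; reduction = 160 × $48 = $7,680, leaving $6,048.
Lost: $6,144 − $6,048 = $96.

$96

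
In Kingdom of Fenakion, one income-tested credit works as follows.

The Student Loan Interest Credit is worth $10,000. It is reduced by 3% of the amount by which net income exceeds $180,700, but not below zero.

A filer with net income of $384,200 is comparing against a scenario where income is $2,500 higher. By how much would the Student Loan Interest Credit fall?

At $384,200 — 3% of the $203,500 excess over $180,700 is $6,105; credit = $10,000 − $6,105 = $3,895.
At $386,700 — 3% of the $206,000 excess over $180,700 is $6,180; credit = $10,000 − $6,180 = $3,820.
Lost: $3,895 − $3,820 = $75.

$75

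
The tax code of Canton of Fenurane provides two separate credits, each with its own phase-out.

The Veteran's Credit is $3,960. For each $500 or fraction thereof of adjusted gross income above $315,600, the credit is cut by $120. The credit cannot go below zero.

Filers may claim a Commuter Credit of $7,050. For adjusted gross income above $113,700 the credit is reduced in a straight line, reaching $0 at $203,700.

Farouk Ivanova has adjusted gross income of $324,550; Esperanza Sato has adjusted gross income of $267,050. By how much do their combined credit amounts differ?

Farouk ($324,550): Veteran's Credit: income exceeds $315,600 by $8,950, which is 18 full-or-partial $500 increments; reduction = 18 × $120 = $2,160, leaving $1,800. Commuter Credit: $324,550 is at or above $203,700, so the credit is $0. total $1,800 + $0 = $1,800
Esperanza ($267,050): Veteran's Credit: $267,050 is at or below the $315,600 threshold, so the full $3,960 applies. Commuter Credit: $267,050 is at or above $203,700, so the credit is $0. total $3,960 + $0 = $3,960
Difference: |$1,800 − $3,960| = $2,160.

$2,160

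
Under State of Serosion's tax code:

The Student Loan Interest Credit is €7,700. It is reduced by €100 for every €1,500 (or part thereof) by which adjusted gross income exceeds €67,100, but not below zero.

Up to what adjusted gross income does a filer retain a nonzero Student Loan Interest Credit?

After 76 increments the reduction is 76 × €100 = €7,600, leaving €100; one more increment wipes it out. Increment 76 ends at excess 76 × €1,500 = €114,000, so the highest qualifying income is €67,100 + €114,000 = €181,100.

€181,100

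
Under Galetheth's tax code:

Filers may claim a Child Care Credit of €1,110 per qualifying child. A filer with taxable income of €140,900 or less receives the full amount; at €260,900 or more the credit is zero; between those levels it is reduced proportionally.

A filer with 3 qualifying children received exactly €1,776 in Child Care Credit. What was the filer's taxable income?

Full credit = 3 × €1,110 = €3,330.
€1,776 is 1,776/3,330 of the full €3,330, so 1,554/3,330 of the €120,000 range has been used: income = €140,900 + €120,000 × 1,554/3,330 = €196,900.

€196,900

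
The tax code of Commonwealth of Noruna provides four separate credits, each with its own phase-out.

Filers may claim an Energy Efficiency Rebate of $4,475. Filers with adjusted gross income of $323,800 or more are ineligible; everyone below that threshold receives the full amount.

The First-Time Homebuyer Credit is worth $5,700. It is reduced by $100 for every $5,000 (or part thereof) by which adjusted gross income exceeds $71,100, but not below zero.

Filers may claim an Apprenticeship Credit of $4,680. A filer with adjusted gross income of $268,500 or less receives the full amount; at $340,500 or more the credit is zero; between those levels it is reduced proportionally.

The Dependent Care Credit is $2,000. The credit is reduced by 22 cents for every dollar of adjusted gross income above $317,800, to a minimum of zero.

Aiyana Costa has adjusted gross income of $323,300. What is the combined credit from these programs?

Energy Efficiency Rebate: $323,300 is below the $323,800 cutoff, so the full $4,475 applies.
First-Time Homebuyer Credit: income exceeds $71,100 by $252,200, which is 51 full-or-partial $5,000 increments; reduction = 51 × $100 = $5,100, leaving $600.
Apprenticeship Credit: $323,300 is $54,800 into a $72,000 phase-out range, leaving 17,200/72,000 of the credit: $4,680 × 17,200/72,000 = $1,118.
Dependent Care Credit: 22% of the $5,500 excess over $317,800 is $1,210; credit = $2,000 − $1,210 = $790.
Total: $4,475 + $600 + $1,118 + $790 = $6,983.

$6,983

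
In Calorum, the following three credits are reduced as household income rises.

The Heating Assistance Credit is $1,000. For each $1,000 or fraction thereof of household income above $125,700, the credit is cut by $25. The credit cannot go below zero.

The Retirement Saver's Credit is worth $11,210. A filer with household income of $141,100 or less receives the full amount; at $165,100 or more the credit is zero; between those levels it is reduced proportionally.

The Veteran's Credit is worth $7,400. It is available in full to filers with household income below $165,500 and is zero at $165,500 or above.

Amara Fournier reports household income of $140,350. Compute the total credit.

$19,235

Heating Assistance Credit: income exceeds $125,700 by $14,650, which is 15 full-or-partial $1,000 increments; reduction = 15 × $25 = $375, leaving $625.
Retirement Saver's Credit: $140,350 is at or below the $141,100 threshold, so the full $11,210 applies.
Veteran's Credit: $140,350 is below the $165,500 cutoff, so the full $7,400 applies.
Total: $625 + $11,210 + $7,400 = $19,235.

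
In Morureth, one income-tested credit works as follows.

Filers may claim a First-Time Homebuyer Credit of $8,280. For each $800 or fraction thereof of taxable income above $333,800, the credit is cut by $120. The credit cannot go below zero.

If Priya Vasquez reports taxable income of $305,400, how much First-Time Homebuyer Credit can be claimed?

$8,280

First-Time Homebuyer Credit: $305,400 is at or below the $333,800 threshold, so the full $8,280 applies.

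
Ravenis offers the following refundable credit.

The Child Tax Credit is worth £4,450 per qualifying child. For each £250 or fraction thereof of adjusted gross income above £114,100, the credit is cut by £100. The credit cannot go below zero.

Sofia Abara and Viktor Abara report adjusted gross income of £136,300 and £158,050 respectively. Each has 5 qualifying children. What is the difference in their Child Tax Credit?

Sofia (£136,300): Child Tax Credit: base = 5 × £4,450 = £22,250. income exceeds £114,100 by £22,200, which is 89 full-or-partial £250 increments; reduction = 89 × £100 = £8,900, leaving £13,350.
Viktor (£158,050): Child Tax Credit: base = 5 × £4,450 = £22,250. income exceeds £114,100 by £43,950, which is 176 full-or-partial £250 increments; reduction = 176 × £100 = £17,600, leaving £4,650.
Difference: |£13,350 − £4,650| = £8,700.

£8,700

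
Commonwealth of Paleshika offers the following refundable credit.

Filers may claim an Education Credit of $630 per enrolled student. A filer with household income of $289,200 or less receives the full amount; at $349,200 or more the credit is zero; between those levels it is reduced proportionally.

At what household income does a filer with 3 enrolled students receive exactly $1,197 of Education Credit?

Full credit = 3 × $630 = $1,890.
$1,197 is 1,197/1,890 of the full $1,890, so 693/1,890 of the $60,000 range has been used: income = $289,200 + $60,000 × 693/1,890 = $311,200.

$311,200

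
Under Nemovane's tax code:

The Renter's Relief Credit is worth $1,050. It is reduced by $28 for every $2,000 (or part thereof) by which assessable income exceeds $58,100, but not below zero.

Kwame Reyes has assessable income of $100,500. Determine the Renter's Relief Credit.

$434

Renter's Relief Credit: income exceeds $58,100 by $42,400, which is 22 full-or-partial $2,000 increments; reduction = 22 × $28 = $616, leaving $434.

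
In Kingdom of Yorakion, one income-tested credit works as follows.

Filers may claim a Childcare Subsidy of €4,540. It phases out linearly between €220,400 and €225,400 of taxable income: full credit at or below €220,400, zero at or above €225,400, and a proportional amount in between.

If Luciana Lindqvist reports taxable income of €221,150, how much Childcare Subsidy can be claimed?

€3,859

Childcare Subsidy: €221,150 is €750 into a €5,000 phase-out range, leaving 4,250/5,000 of the credit: €4,540 × 4,250/5,000 = €3,859.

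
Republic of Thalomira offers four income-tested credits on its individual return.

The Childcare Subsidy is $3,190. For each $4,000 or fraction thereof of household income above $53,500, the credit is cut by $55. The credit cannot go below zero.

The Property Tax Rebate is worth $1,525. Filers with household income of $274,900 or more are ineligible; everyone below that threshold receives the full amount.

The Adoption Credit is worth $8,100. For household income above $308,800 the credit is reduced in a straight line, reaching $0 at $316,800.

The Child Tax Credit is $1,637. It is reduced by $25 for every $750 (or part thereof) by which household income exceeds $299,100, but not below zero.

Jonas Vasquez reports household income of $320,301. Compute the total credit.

Childcare Subsidy: income exceeds $53,500 by $266,801 → 67 increments × $55 = $3,685 ≥ base, so the credit is $0.
Property Tax Rebate: $320,301 meets or exceeds the $274,900 cutoff, so the credit is $0.
Adoption Credit: $320,301 is at or above $316,800, so the credit is $0.
Child Tax Credit: income exceeds $299,100 by $21,201, which is 29 full-or-partial $750 increments; reduction = 29 × $25 = $725, leaving $912.
Total: $0 + $0 + $0 + $912 = $912.

$912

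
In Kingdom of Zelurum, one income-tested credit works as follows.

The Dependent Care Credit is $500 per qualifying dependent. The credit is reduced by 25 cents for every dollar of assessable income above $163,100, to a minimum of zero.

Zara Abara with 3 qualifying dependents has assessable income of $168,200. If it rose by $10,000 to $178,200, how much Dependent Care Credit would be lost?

$225

At $168,200 — base = 3 × $500 = $1,500. 25% of the $5,100 excess over $163,100 is $1,275; credit = $1,500 − $1,275 = $225.
At $178,200 — base = 3 × $500 = $1,500. 25% of the $15,100 excess over $163,100 is $3,775 ≥ base, so the credit is $0.
Lost: $225 − $0 = $225.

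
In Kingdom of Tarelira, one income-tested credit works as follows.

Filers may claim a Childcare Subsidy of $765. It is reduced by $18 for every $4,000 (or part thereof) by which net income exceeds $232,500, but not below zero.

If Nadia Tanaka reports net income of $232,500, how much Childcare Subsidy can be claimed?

Childcare Subsidy: $232,500 is at or below the $232,500 threshold, so the full $765 applies.

$765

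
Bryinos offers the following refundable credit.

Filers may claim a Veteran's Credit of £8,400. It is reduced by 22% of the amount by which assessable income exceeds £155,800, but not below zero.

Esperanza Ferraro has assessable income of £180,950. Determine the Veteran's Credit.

£2,867

Veteran's Credit: 22% of the £25,150 excess over £155,800 is £5,533; credit = £8,400 − £5,533 = £2,867.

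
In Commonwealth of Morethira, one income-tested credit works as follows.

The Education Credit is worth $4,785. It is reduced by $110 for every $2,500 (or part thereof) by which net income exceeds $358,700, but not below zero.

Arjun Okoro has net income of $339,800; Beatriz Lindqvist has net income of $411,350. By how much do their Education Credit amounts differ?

$2,420

Arjun ($339,800): Education Credit: $339,800 is at or below the $358,700 threshold, so the full $4,785 applies.
Beatriz ($411,350): Education Credit: income exceeds $358,700 by $52,650, which is 22 full-or-partial $2,500 increments; reduction = 22 × $110 = $2,420, leaving $2,365.
Difference: |$4,785 − $2,365| = $2,420.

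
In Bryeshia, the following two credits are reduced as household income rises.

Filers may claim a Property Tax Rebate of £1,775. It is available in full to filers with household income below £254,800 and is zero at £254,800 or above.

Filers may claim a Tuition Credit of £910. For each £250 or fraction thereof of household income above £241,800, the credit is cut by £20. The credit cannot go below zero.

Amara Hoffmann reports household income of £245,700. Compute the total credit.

£2,365

Property Tax Rebate: £245,700 is below the £254,800 cutoff, so the full £1,775 applies.
Tuition Credit: income exceeds £241,800 by £3,900, which is 16 full-or-partial £250 increments; reduction = 16 × £20 = £320, leaving £590.
Total: £1,775 + £590 = £2,365.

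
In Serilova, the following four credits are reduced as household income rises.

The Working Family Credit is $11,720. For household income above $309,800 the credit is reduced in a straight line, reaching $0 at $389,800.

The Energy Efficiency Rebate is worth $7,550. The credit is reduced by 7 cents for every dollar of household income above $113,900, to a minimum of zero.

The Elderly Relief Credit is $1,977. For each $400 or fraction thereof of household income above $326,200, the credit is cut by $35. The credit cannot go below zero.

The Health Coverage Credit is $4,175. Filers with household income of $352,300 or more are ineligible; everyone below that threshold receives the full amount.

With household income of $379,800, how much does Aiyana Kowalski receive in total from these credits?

$1,465

Working Family Credit: $379,800 is $70,000 into a $80,000 phase-out range, leaving 10,000/80,000 of the credit: $11,720 × 10,000/80,000 = $1,465.
Energy Efficiency Rebate: 7% of the $265,900 excess over $113,900 is $18,613 ≥ base, so the credit is $0.
Elderly Relief Credit: income exceeds $326,200 by $53,600 → 134 increments × $35 = $4,690 ≥ base, so the credit is $0.
Health Coverage Credit: $379,800 meets or exceeds the $352,300 cutoff, so the credit is $0.
Total: $1,465 + $0 + $0 + $0 = $1,465.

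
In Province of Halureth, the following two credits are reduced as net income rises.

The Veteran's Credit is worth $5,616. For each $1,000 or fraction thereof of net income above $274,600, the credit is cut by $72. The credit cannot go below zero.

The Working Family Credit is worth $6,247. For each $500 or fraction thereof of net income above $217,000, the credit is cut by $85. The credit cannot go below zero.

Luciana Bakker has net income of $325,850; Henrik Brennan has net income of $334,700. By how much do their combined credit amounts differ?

Luciana ($325,850): Veteran's Credit: income exceeds $274,600 by $51,250, which is 52 full-or-partial $1,000 increments; reduction = 52 × $72 = $3,744, leaving $1,872. Working Family Credit: income exceeds $217,000 by $108,850 → 218 increments × $85 = $18,530 ≥ base, so the credit is $0. total $1,872 + $0 = $1,872
Henrik ($334,700): Veteran's Credit: income exceeds $274,600 by $60,100, which is 61 full-or-partial $1,000 increments; reduction = 61 × $72 = $4,392, leaving $1,224. Working Family Credit: income exceeds $217,000 by $117,700 → 236 increments × $85 = $20,060 ≥ base, so the credit is $0. total $1,224 + $0 = $1,224
Difference: |$1,872 − $1,224| = $648.

$648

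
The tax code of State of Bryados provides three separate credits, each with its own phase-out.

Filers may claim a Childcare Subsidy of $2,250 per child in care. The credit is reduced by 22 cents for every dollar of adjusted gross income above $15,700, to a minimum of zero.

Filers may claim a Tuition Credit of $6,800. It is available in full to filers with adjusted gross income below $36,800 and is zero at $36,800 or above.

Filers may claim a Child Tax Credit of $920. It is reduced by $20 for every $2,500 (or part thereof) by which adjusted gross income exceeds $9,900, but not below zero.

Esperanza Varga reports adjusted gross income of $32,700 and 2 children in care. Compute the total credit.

$8,280

Childcare Subsidy: base = 2 × $2,250 = $4,500. 22% of the $17,000 excess over $15,700 is $3,740; credit = $4,500 − $3,740 = $760.
Tuition Credit: $32,700 is below the $36,800 cutoff, so the full $6,800 applies.
Child Tax Credit: income exceeds $9,900 by $22,800, which is 10 full-or-partial $2,500 increments; reduction = 10 × $20 = $200, leaving $720.
Total: $760 + $6,800 + $720 = $8,280.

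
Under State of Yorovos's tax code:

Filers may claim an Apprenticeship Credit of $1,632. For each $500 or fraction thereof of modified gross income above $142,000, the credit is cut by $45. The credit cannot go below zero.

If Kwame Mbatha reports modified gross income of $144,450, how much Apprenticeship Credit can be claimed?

Apprenticeship Credit: income exceeds $142,000 by $2,450, which is 5 full-or-partial $500 increments; reduction = 5 × $45 = $225, leaving $1,407.

$1,407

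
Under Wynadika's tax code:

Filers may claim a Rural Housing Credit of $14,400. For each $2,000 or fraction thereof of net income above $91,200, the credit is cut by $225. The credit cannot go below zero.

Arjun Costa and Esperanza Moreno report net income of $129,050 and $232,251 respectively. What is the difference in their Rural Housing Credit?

$10,125

Arjun ($129,050): Rural Housing Credit: income exceeds $91,200 by $37,850, which is 19 full-or-partial $2,000 increments; reduction = 19 × $225 = $4,275, leaving $10,125.
Esperanza ($232,251): Rural Housing Credit: income exceeds $91,200 by $141,051 → 71 increments × $225 = $15,975 ≥ base, so the credit is $0.
Difference: |$10,125 − $0| = $10,125.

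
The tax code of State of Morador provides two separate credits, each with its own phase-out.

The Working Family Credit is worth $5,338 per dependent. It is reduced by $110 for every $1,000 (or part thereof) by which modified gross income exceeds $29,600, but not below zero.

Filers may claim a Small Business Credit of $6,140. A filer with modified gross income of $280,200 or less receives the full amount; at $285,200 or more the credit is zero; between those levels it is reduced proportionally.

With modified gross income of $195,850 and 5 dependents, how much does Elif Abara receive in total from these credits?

Working Family Credit: base = 5 × $5,338 = $26,690. income exceeds $29,600 by $166,250, which is 167 full-or-partial $1,000 increments; reduction = 167 × $110 = $18,370, leaving $8,320.
Small Business Credit: $195,850 is at or below the $280,200 threshold, so the full $6,140 applies.
Total: $8,320 + $6,140 = $14,460.

$14,460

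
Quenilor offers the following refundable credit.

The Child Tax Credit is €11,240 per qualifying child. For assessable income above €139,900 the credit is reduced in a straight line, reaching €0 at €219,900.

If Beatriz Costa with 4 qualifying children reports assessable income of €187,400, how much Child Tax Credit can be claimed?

€18,265

Child Tax Credit: base = 4 × €11,240 = €44,960. €187,400 is €47,500 into a €80,000 phase-out range, leaving 32,500/80,000 of the credit: €44,960 × 32,500/80,000 = €18,265.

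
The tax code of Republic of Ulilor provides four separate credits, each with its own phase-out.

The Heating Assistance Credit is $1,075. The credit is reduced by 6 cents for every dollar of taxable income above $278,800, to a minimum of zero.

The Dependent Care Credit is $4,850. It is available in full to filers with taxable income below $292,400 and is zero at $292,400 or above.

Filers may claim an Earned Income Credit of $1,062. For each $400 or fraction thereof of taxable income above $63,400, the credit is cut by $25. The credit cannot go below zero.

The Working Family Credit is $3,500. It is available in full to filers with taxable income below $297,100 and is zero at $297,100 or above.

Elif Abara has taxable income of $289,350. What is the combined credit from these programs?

$8,792

Heating Assistance Credit: 6% of the $10,550 excess over $278,800 is $633; credit = $1,075 − $633 = $442.
Dependent Care Credit: $289,350 is below the $292,400 cutoff, so the full $4,850 applies.
Earned Income Credit: income exceeds $63,400 by $225,950 → 565 increments × $25 = $14,125 ≥ base, so the credit is $0.
Working Family Credit: $289,350 is below the $297,100 cutoff, so the full $3,500 applies.
Total: $442 + $4,850 + $0 + $3,500 = $8,792.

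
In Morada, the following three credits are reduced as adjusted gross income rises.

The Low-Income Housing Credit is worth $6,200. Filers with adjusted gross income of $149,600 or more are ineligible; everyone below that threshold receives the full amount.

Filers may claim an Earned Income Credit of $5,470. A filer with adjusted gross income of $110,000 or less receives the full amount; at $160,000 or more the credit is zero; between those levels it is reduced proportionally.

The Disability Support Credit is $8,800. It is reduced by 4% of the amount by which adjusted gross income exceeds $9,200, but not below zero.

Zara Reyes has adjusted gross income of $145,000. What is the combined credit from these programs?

$11,209

Low-Income Housing Credit: $145,000 is below the $149,600 cutoff, so the full $6,200 applies.
Earned Income Credit: $145,000 is $35,000 into a $50,000 phase-out range, leaving 15,000/50,000 of the credit: $5,470 × 15,000/50,000 = $1,641.
Disability Support Credit: 4% of the $135,800 excess over $9,200 is $5,432; credit = $8,800 − $5,432 = $3,368.
Total: $6,200 + $1,641 + $3,368 = $11,209.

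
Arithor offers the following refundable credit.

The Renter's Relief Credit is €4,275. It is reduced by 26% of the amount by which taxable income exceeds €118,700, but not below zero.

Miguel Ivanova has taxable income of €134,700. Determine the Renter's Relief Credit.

Renter's Relief Credit: 26% of the €16,000 excess over €118,700 is €4,160; credit = €4,275 − €4,160 = €115.

€115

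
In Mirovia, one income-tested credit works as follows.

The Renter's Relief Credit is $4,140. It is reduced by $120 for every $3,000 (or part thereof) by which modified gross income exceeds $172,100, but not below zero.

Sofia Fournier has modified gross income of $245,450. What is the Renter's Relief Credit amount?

Renter's Relief Credit: income exceeds $172,100 by $73,350, which is 25 full-or-partial $3,000 increments; reduction = 25 × $120 = $3,000, leaving $1,140.

$1,140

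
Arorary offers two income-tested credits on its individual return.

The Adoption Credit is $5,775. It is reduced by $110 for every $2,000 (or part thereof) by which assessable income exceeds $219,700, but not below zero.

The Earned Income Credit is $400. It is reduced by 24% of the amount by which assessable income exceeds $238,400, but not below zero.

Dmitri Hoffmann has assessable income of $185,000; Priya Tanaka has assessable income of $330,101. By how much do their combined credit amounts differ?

$6,175

Dmitri ($185,000): Adoption Credit: $185,000 is at or below the $219,700 threshold, so the full $5,775 applies. Earned Income Credit: $185,000 is at or below the $238,400 threshold, so the full $400 applies. total $5,775 + $400 = $6,175
Priya ($330,101): Adoption Credit: income exceeds $219,700 by $110,401 → 56 increments × $110 = $6,160 ≥ base, so the credit is $0. Earned Income Credit: 24% of the $91,701 excess over $238,400 is $22,008.24 ≥ base, so the credit is $0. total $0 + $0 = $0
Difference: |$6,175 − $0| = $6,175.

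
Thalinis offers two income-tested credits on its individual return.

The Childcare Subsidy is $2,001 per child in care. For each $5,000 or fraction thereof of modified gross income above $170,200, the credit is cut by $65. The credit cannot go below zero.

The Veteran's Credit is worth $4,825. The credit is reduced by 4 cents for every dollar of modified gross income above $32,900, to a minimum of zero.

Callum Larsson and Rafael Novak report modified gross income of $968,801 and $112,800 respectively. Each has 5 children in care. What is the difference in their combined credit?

Callum ($968,801): Childcare Subsidy: base = 5 × $2,001 = $10,005. income exceeds $170,200 by $798,601 → 160 increments × $65 = $10,400 ≥ base, so the credit is $0. Veteran's Credit: 4% of the $935,901 excess over $32,900 is $37,436.04 ≥ base, so the credit is $0. total $0 + $0 = $0
Rafael ($112,800): Childcare Subsidy: base = 5 × $2,001 = $10,005. $112,800 is at or below the $170,200 threshold, so the full $10,005 applies. Veteran's Credit: 4% of the $79,900 excess over $32,900 is $3,196; credit = $4,825 − $3,196 = $1,629. total $10,005 + $1,629 = $11,634
Difference: |$0 − $11,634| = $11,634.

$11,634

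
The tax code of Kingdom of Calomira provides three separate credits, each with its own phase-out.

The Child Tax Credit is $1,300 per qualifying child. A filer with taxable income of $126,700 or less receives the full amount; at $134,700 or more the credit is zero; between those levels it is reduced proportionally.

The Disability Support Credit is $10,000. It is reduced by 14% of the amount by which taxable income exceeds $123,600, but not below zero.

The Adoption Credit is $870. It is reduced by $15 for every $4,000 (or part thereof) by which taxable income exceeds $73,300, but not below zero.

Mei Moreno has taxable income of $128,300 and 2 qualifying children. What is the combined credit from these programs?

Child Tax Credit: base = 2 × $1,300 = $2,600. $128,300 is $1,600 into a $8,000 phase-out range, leaving 6,400/8,000 of the credit: $2,600 × 6,400/8,000 = $2,080.
Disability Support Credit: 14% of the $4,700 excess over $123,600 is $658; credit = $10,000 − $658 = $9,342.
Adoption Credit: income exceeds $73,300 by $55,000, which is 14 full-or-partial $4,000 increments; reduction = 14 × $15 = $210, leaving $660.
Total: $2,080 + $9,342 + $660 = $12,082.

$12,082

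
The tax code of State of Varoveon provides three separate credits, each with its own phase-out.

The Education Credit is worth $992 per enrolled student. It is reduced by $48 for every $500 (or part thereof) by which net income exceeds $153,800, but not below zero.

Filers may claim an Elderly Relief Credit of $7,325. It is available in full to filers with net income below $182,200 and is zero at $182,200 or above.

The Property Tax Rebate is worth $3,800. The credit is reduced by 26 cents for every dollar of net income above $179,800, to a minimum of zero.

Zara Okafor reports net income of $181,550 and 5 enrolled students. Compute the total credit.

$12,942

Education Credit: base = 5 × $992 = $4,960. income exceeds $153,800 by $27,750, which is 56 full-or-partial $500 increments; reduction = 56 × $48 = $2,688, leaving $2,272.
Elderly Relief Credit: $181,550 is below the $182,200 cutoff, so the full $7,325 applies.
Property Tax Rebate: 26% of the $1,750 excess over $179,800 is $455; credit = $3,800 − $455 = $3,345.
Total: $2,272 + $7,325 + $3,345 = $12,942.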